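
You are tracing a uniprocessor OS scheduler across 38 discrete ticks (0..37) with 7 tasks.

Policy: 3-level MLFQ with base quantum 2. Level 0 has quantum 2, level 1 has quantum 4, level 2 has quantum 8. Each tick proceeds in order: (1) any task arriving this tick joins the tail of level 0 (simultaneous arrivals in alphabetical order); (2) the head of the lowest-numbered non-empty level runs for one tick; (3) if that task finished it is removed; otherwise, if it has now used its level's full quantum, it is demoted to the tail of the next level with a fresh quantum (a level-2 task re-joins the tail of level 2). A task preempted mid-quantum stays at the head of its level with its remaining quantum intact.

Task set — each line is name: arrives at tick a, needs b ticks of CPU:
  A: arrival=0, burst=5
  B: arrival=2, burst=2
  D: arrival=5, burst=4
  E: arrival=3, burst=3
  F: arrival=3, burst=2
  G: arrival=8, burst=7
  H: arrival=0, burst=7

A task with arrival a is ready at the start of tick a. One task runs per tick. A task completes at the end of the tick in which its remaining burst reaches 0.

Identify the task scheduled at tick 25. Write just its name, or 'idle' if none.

t=0: L0/L1/L2 = AH/-/- → run A
t=1: L0/L1/L2 = AH/-/- → run A
t=2: L0/L1/L2 = HB/A/- → run H
t=3: L0/L1/L2 = HBEF/A/- → run H
t=4: L0/L1/L2 = BEF/AH/- → run B
t=5: L0/L1/L2 = BEFD/AH/- → run B
t=6: L0/L1/L2 = EFD/AH/- → run E
t=7: L0/L1/L2 = EFD/AH/- → run E
t=8: L0/L1/L2 = FDG/AHE/- → run F
t=9: L0/L1/L2 = FDG/AHE/- → run F
t=10: L0/L1/L2 = DG/AHE/- → run D
t=11: L0/L1/L2 = DG/AHE/- → run D
t=12: L0/L1/L2 = G/AHED/- → run G
t=13: L0/L1/L2 = G/AHED/- → run G
t=14: L0/L1/L2 = -/AHEDG/- → run A
t=15: L0/L1/L2 = -/AHEDG/- → run A
t=16: L0/L1/L2 = -/AHEDG/- → run A
t=17: L0/L1/L2 = -/HEDG/- → run H
t=18: L0/L1/L2 = -/HEDG/- → run H
t=19: L0/L1/L2 = -/HEDG/- → run H
t=20: L0/L1/L2 = -/HEDG/- → run H
t=21: L0/L1/L2 = -/EDG/H → run E
t=22: L0/L1/L2 = -/DG/H → run D
t=23: L0/L1/L2 = -/DG/H → run D
t=24: L0/L1/L2 = -/G/H → run G
t=25: L0/L1/L2 = -/G/H → run G
t=26: L0/L1/L2 = -/G/H → run G
t=27: L0/L1/L2 = -/G/H → run G
t=28: L0/L1/L2 = -/-/HG → run H
t=29: L0/L1/L2 = -/-/G → run G
t=30: (idle)
t=31: (idle)
t=32: (idle)
t=33: (idle)
t=34: (idle)
t=35: (idle)
t=36: (idle)
t=37: (idle)

running at tick 25 = G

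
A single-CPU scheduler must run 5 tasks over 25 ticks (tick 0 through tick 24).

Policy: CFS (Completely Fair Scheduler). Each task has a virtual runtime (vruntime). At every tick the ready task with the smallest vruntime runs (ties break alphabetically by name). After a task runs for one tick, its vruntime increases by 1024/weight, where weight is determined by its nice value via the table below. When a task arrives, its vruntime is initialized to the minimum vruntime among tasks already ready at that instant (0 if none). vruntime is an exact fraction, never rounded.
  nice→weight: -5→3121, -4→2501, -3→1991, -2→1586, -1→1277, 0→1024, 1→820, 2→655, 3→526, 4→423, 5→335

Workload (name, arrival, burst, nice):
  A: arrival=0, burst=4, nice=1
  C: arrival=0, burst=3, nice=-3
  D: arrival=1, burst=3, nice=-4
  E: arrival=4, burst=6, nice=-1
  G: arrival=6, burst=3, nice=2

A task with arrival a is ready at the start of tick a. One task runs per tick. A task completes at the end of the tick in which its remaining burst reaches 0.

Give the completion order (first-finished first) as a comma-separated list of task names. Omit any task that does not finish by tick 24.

t=0: vr[A=0 C=0] → run A
t=1: vr[A=256/205 C=0 D=0] → run C
t=2: vr[A=256/205 C=1024/1991 D=0] → run D
t=3: vr[A=256/205 C=1024/1991 D=1024/2501] → run D
t=4: vr[A=256/205 C=1024/1991 D=2048/2501 E=1024/1991] → run C
t=5: vr[A=256/205 C=2048/1991 D=2048/2501 E=1024/1991] → run E
t=6: vr[A=256/205 C=2048/1991 D=2048/2501 E=3346432/2542507 G=2048/2501] → run D
t=7: vr[A=256/205 C=2048/1991 E=3346432/2542507 G=2048/2501] → run G
t=8: vr[A=256/205 C=2048/1991 E=3346432/2542507 G=3902464/1638155] → run C
t=9: vr[A=256/205 E=3346432/2542507 G=3902464/1638155] → run A
t=10: vr[A=512/205 E=3346432/2542507 G=3902464/1638155] → run E
t=11: vr[A=512/205 E=5385216/2542507 G=3902464/1638155] → run E
t=12: vr[A=512/205 E=7424000/2542507 G=3902464/1638155] → run G
t=13: vr[A=512/205 E=7424000/2542507 G=6463488/1638155] → run A
t=14: vr[A=768/205 E=7424000/2542507 G=6463488/1638155] → run E
t=15: vr[A=768/205 E=9462784/2542507 G=6463488/1638155] → run E
t=16: vr[A=768/205 E=11501568/2542507 G=6463488/1638155] → run A
t=17: vr[E=11501568/2542507 G=6463488/1638155] → run G
t=18: vr[E=11501568/2542507] → run E
t=19: (idle)
t=20: (idle)
t=21: (idle)
t=22: (idle)
t=23: (idle)
t=24: (idle)

completion order = D, C, A, G, E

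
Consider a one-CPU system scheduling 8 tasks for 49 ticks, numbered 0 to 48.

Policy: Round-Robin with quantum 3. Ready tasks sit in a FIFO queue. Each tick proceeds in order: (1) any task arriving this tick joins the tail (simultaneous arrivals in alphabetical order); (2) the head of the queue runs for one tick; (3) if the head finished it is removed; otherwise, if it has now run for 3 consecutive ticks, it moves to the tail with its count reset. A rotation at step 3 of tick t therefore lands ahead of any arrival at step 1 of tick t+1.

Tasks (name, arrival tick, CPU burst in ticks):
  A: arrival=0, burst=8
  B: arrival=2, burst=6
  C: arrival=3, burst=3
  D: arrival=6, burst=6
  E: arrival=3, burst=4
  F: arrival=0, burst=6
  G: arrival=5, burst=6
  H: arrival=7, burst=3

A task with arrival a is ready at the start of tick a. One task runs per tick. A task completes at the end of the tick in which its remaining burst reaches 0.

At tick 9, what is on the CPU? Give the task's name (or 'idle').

t=0: queue=[A,F] q_used=0 → run A
t=1: queue=[A,F] q_used=1 → run A
t=2: queue=[A,F,B] q_used=2 → run A
t=3: queue=[F,B,A,C,E] q_used=0 → run F
t=4: queue=[F,B,A,C,E] q_used=1 → run F
t=5: queue=[F,B,A,C,E,G] q_used=2 → run F
t=6: queue=[B,A,C,E,G,F,D] q_used=0 → run B
t=7: queue=[B,A,C,E,G,F,D,H] q_used=1 → run B
t=8: queue=[B,A,C,E,G,F,D,H] q_used=2 → run B
t=9: queue=[A,C,E,G,F,D,H,B] q_used=0 → run A
t=10: queue=[A,C,E,G,F,D,H,B] q_used=1 → run A
t=11: queue=[A,C,E,G,F,D,H,B] q_used=2 → run A
t=12: queue=[C,E,G,F,D,H,B,A] q_used=0 → run C
t=13: queue=[C,E,G,F,D,H,B,A] q_used=1 → run C
t=14: queue=[C,E,G,F,D,H,B,A] q_used=2 → run C
t=15: queue=[E,G,F,D,H,B,A] q_used=0 → run E
t=16: queue=[E,G,F,D,H,B,A] q_used=1 → run E
t=17: queue=[E,G,F,D,H,B,A] q_used=2 → run E
t=18: queue=[G,F,D,H,B,A,E] q_used=0 → run G
t=19: queue=[G,F,D,H,B,A,E] q_used=1 → run G
t=20: queue=[G,F,D,H,B,A,E] q_used=2 → run G
t=21: queue=[F,D,H,B,A,E,G] q_used=0 → run F
t=22: queue=[F,D,H,B,A,E,G] q_used=1 → run F
t=23: queue=[F,D,H,B,A,E,G] q_used=2 → run F
t=24: queue=[D,H,B,A,E,G] q_used=0 → run D
t=25: queue=[D,H,B,A,E,G] q_used=1 → run D
t=26: queue=[D,H,B,A,E,G] q_used=2 → run D
t=27: queue=[H,B,A,E,G,D] q_used=0 → run H
t=28: queue=[H,B,A,E,G,D] q_used=1 → run H
t=29: queue=[H,B,A,E,G,D] q_used=2 → run H
t=30: queue=[B,A,E,G,D] q_used=0 → run B
t=31: queue=[B,A,E,G,D] q_used=1 → run B
t=32: queue=[B,A,E,G,D] q_used=2 → run B
t=33: queue=[A,E,G,D] q_used=0 → run A
t=34: queue=[A,E,G,D] q_used=1 → run A
t=35: queue=[E,G,D] q_used=0 → run E
t=36: queue=[G,D] q_used=0 → run G
t=37: queue=[G,D] q_used=1 → run G
t=38: queue=[G,D] q_used=2 → run G
t=39: queue=[D] q_used=0 → run D
t=40: queue=[D] q_used=1 → run D
t=41: queue=[D] q_used=2 → run D
t=42: (idle)
t=43: (idle)
t=44: (idle)
t=45: (idle)
t=46: (idle)
t=47: (idle)
t=48: (idle)

running at tick 9 = A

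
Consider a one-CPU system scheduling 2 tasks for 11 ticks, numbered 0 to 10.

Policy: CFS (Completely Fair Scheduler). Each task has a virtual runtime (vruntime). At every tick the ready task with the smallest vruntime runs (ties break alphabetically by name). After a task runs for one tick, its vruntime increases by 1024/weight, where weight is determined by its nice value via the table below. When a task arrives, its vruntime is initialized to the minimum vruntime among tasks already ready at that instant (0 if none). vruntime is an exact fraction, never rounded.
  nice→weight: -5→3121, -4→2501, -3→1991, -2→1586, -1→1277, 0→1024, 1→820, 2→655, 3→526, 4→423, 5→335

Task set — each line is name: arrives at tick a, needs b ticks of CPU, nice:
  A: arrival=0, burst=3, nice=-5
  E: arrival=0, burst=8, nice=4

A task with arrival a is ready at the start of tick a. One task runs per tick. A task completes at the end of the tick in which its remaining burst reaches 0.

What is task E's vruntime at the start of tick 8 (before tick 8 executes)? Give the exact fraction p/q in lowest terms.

t=0: vr[A=0 E=0] → run A
t=1: vr[A=1024/3121 E=0] → run E
t=2: vr[A=1024/3121 E=1024/423] → run A
t=3: vr[A=2048/3121 E=1024/423] → run A
t=4: vr[E=1024/423] → run E
t=5: vr[E=2048/423] → run E
t=6: vr[E=1024/141] → run E
t=7: vr[E=4096/423] → run E
t=8: vr[E=5120/423] → run E
t=9: vr[E=2048/141] → run E
t=10: vr[E=7168/423] → run E

vruntime(E, start of tick 8) = 5120/423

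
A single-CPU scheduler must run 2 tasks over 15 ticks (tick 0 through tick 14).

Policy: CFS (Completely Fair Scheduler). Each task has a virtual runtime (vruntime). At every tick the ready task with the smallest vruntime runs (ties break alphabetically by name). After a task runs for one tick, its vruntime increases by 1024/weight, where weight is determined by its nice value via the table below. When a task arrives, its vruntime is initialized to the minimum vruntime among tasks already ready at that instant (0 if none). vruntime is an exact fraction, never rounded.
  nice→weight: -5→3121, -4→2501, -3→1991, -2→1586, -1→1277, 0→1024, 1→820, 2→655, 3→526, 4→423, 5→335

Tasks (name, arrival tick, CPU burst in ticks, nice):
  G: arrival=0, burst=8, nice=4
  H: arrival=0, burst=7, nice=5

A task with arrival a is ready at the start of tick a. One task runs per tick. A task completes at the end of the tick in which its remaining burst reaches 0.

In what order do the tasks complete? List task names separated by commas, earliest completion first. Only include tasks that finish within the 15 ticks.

completion order = G, H

t=0: vr[G=0 H=0] → run G
t=1: vr[G=1024/423 H=0] → run H
t=2: vr[G=1024/423 H=1024/335] → run G
t=3: vr[G=2048/423 H=1024/335] → run H
t=4: vr[G=2048/423 H=2048/335] → run G
t=5: vr[G=1024/141 H=2048/335] → run H
t=6: vr[G=1024/141 H=3072/335] → run G
t=7: vr[G=4096/423 H=3072/335] → run H
t=8: vr[G=4096/423 H=4096/335] → run G
t=9: vr[G=5120/423 H=4096/335] → run G
t=10: vr[G=2048/141 H=4096/335] → run H
t=11: vr[G=2048/141 H=1024/67] → run G
t=12: vr[G=7168/423 H=1024/67] → run H
t=13: vr[G=7168/423 H=6144/335] → run G
t=14: vr[H=6144/335] → run H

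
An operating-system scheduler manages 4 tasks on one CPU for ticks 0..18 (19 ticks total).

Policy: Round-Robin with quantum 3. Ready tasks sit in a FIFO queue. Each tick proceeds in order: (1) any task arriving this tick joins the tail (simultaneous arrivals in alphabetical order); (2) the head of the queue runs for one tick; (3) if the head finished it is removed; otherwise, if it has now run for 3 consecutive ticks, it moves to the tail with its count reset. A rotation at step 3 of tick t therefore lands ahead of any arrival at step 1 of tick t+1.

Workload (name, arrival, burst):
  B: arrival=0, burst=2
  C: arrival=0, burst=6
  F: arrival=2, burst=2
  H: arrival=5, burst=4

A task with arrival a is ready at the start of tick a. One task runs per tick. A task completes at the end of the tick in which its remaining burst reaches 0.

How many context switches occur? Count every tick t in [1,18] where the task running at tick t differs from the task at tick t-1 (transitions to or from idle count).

t=0: queue=[B,C] q_used=0 → run B
t=1: queue=[B,C] q_used=1 → run B
t=2: queue=[C,F] q_used=0 → run C
t=3: queue=[C,F] q_used=1 → run C
t=4: queue=[C,F] q_used=2 → run C
t=5: queue=[F,C,H] q_used=0 → run F
t=6: queue=[F,C,H] q_used=1 → run F
t=7: queue=[C,H] q_used=0 → run C
t=8: queue=[C,H] q_used=1 → run C
t=9: queue=[C,H] q_used=2 → run C
t=10: queue=[H] q_used=0 → run H
t=11: queue=[H] q_used=1 → run H
t=12: queue=[H] q_used=2 → run H
t=13: queue=[H] q_used=0 → run H
t=14: (idle)
t=15: (idle)
t=16: (idle)
t=17: (idle)
t=18: (idle)

context switches = 5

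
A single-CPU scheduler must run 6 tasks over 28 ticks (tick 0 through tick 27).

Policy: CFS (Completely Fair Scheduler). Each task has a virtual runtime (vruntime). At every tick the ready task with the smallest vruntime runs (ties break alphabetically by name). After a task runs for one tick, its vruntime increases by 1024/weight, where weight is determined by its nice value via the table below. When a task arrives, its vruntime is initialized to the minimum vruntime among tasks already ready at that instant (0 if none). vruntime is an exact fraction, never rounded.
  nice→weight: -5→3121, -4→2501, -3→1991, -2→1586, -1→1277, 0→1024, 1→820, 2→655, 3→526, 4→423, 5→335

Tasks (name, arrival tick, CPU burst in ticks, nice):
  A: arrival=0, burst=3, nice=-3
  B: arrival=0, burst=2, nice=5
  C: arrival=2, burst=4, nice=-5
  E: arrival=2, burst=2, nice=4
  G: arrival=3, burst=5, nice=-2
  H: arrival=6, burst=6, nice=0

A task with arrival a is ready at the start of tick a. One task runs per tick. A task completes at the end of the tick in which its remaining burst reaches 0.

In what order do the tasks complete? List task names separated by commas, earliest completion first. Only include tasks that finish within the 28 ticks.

t=0: vr[A=0 B=0] → run A
t=1: vr[A=1024/1991 B=0] → run B
t=2: vr[A=1024/1991 B=1024/335 C=1024/1991 E=1024/1991] → run A
t=3: vr[A=2048/1991 B=1024/335 C=1024/1991 E=1024/1991 G=1024/1991] → run C
t=4: vr[A=2048/1991 B=1024/335 C=5234688/6213911 E=1024/1991 G=1024/1991] → run E
t=5: vr[A=2048/1991 B=1024/335 C=5234688/6213911 E=2471936/842193 G=1024/1991] → run G
t=6: vr[A=2048/1991 B=1024/335 C=5234688/6213911 E=2471936/842193 G=1831424/1578863 H=5234688/6213911] → run C
t=7: vr[A=2048/1991 B=1024/335 C=7273472/6213911 E=2471936/842193 G=1831424/1578863 H=5234688/6213911] → run H
t=8: vr[A=2048/1991 B=1024/335 C=7273472/6213911 E=2471936/842193 G=1831424/1578863 H=11448599/6213911] → run A
t=9: vr[B=1024/335 C=7273472/6213911 E=2471936/842193 G=1831424/1578863 H=11448599/6213911] → run G
t=10: vr[B=1024/335 C=7273472/6213911 E=2471936/842193 G=2850816/1578863 H=11448599/6213911] → run C
t=11: vr[B=1024/335 C=9312256/6213911 E=2471936/842193 G=2850816/1578863 H=11448599/6213911] → run C
t=12: vr[B=1024/335 E=2471936/842193 G=2850816/1578863 H=11448599/6213911] → run G
t=13: vr[B=1024/335 E=2471936/842193 G=3870208/1578863 H=11448599/6213911] → run H
t=14: vr[B=1024/335 E=2471936/842193 G=3870208/1578863 H=17662510/6213911] → run G
t=15: vr[B=1024/335 E=2471936/842193 G=4889600/1578863 H=17662510/6213911] → run H
t=16: vr[B=1024/335 E=2471936/842193 G=4889600/1578863 H=23876421/6213911] → run E
t=17: vr[B=1024/335 G=4889600/1578863 H=23876421/6213911] → run B
t=18: vr[G=4889600/1578863 H=23876421/6213911] → run G
t=19: vr[H=23876421/6213911] → run H
t=20: vr[H=30090332/6213911] → run H
t=21: vr[H=36304243/6213911] → run H
t=22: (idle)
t=23: (idle)
t=24: (idle)
t=25: (idle)
t=26: (idle)
t=27: (idle)

completion order = A, C, E, B, G, H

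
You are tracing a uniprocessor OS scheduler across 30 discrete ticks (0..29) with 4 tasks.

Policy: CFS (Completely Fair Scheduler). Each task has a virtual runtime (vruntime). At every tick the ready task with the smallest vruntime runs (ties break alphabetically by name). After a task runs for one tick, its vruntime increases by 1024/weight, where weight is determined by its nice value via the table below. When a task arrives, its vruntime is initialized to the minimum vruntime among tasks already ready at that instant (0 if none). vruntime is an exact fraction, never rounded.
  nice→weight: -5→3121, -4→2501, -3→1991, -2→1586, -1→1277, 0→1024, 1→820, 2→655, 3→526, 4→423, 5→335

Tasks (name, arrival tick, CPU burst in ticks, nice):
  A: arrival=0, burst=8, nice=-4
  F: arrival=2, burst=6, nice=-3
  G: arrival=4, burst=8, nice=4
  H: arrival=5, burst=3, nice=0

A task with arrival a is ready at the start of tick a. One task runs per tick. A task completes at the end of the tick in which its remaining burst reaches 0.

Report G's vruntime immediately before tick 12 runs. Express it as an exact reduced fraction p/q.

vruntime(G, start of tick 12) = 3860480/1057923

t=0: vr[A=0] → run A
t=1: vr[A=1024/2501] → run A
t=2: vr[A=2048/2501 F=2048/2501] → run A
t=3: vr[A=3072/2501 F=2048/2501] → run F
t=4: vr[A=3072/2501 F=6638592/4979491 G=3072/2501] → run A
t=5: vr[A=4096/2501 F=6638592/4979491 G=3072/2501 H=3072/2501] → run G
t=6: vr[A=4096/2501 F=6638592/4979491 G=3860480/1057923 H=3072/2501] → run H
t=7: vr[A=4096/2501 F=6638592/4979491 G=3860480/1057923 H=5573/2501] → run F
t=8: vr[A=4096/2501 F=9199616/4979491 G=3860480/1057923 H=5573/2501] → run A
t=9: vr[A=5120/2501 F=9199616/4979491 G=3860480/1057923 H=5573/2501] → run F
t=10: vr[A=5120/2501 F=11760640/4979491 G=3860480/1057923 H=5573/2501] → run A
t=11: vr[A=6144/2501 F=11760640/4979491 G=3860480/1057923 H=5573/2501] → run H
t=12: vr[A=6144/2501 F=11760640/4979491 G=3860480/1057923 H=8074/2501] → run F
t=13: vr[A=6144/2501 F=14321664/4979491 G=3860480/1057923 H=8074/2501] → run A
t=14: vr[A=7168/2501 F=14321664/4979491 G=3860480/1057923 H=8074/2501] → run A
t=15: vr[F=14321664/4979491 G=3860480/1057923 H=8074/2501] → run F
t=16: vr[F=16882688/4979491 G=3860480/1057923 H=8074/2501] → run H
t=17: vr[F=16882688/4979491 G=3860480/1057923] → run F
t=18: vr[G=3860480/1057923] → run G
t=19: vr[G=6421504/1057923] → run G
t=20: vr[G=2994176/352641] → run G
t=21: vr[G=11543552/1057923] → run G
t=22: vr[G=14104576/1057923] → run G
t=23: vr[G=5555200/352641] → run G
t=24: vr[G=19226624/1057923] → run G
t=25: (idle)
t=26: (idle)
t=27: (idle)
t=28: (idle)
t=29: (idle)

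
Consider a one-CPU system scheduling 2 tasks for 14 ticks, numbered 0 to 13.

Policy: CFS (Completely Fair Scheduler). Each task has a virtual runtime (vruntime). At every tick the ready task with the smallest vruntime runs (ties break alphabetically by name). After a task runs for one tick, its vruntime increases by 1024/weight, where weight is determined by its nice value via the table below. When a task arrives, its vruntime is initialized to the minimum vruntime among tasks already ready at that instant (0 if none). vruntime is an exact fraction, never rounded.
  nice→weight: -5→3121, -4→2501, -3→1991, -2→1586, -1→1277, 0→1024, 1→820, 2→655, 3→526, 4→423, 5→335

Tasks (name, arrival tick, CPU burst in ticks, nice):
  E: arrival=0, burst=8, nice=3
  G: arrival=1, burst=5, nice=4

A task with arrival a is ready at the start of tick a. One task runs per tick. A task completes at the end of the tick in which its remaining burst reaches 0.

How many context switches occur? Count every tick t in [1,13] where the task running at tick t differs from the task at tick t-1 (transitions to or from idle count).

context switches = 11

t=0: vr[E=0] → run E
t=1: vr[E=512/263 G=512/263] → run E
t=2: vr[E=1024/263 G=512/263] → run G
t=3: vr[E=1024/263 G=485888/111249] → run E
t=4: vr[E=1536/263 G=485888/111249] → run G
t=5: vr[E=1536/263 G=755200/111249] → run E
t=6: vr[E=2048/263 G=755200/111249] → run G
t=7: vr[E=2048/263 G=341504/37083] → run E
t=8: vr[E=2560/263 G=341504/37083] → run G
t=9: vr[E=2560/263 G=1293824/111249] → run E
t=10: vr[E=3072/263 G=1293824/111249] → run G
t=11: vr[E=3072/263] → run E
t=12: vr[E=3584/263] → run E
t=13: (idle)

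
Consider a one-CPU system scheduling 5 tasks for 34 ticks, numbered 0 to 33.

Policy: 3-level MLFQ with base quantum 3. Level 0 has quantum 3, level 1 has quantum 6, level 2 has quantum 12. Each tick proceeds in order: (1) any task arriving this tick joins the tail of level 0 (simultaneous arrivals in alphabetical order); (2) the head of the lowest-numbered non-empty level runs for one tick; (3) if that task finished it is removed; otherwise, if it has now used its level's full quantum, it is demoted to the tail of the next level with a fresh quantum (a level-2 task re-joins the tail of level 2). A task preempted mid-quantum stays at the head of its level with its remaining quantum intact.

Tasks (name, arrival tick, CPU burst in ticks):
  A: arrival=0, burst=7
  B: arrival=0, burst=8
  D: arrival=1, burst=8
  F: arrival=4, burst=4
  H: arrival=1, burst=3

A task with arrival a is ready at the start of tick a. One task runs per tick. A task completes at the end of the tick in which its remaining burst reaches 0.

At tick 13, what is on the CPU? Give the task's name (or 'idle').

running at tick 13 = F

t=0: L0/L1/L2 = AB/-/- → run A
t=1: L0/L1/L2 = ABDH/-/- → run A
t=2: L0/L1/L2 = ABDH/-/- → run A
t=3: L0/L1/L2 = BDH/A/- → run B
t=4: L0/L1/L2 = BDHF/A/- → run B
t=5: L0/L1/L2 = BDHF/A/- → run B
t=6: L0/L1/L2 = DHF/AB/- → run D
t=7: L0/L1/L2 = DHF/AB/- → run D
t=8: L0/L1/L2 = DHF/AB/- → run D
t=9: L0/L1/L2 = HF/ABD/- → run H
t=10: L0/L1/L2 = HF/ABD/- → run H
t=11: L0/L1/L2 = HF/ABD/- → run H
t=12: L0/L1/L2 = F/ABD/- → run F
t=13: L0/L1/L2 = F/ABD/- → run F
t=14: L0/L1/L2 = F/ABD/- → run F
t=15: L0/L1/L2 = -/ABDF/- → run A
t=16: L0/L1/L2 = -/ABDF/- → run A
t=17: L0/L1/L2 = -/ABDF/- → run A
t=18: L0/L1/L2 = -/ABDF/- → run A
t=19: L0/L1/L2 = -/BDF/- → run B
t=20: L0/L1/L2 = -/BDF/- → run B
t=21: L0/L1/L2 = -/BDF/- → run B
t=22: L0/L1/L2 = -/BDF/- → run B
t=23: L0/L1/L2 = -/BDF/- → run B
t=24: L0/L1/L2 = -/DF/- → run D
t=25: L0/L1/L2 = -/DF/- → run D
t=26: L0/L1/L2 = -/DF/- → run D
t=27: L0/L1/L2 = -/DF/- → run D
t=28: L0/L1/L2 = -/DF/- → run D
t=29: L0/L1/L2 = -/F/- → run F
t=30: (idle)
t=31: (idle)
t=32: (idle)
t=33: (idle)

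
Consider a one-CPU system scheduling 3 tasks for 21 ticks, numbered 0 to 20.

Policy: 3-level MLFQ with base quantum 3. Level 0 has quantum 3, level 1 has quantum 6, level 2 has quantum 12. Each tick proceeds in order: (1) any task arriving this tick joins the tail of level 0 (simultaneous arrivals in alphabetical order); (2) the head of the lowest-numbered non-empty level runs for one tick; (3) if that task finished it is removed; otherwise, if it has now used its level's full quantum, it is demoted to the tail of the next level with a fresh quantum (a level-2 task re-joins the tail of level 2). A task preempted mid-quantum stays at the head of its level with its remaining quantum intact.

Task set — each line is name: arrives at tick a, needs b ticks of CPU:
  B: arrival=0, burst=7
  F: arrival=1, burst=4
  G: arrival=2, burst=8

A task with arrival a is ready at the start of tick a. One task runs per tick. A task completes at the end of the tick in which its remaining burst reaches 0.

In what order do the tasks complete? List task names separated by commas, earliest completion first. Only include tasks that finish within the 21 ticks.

completion order = B, F, G

t=0: L0/L1/L2 = B/-/- → run B
t=1: L0/L1/L2 = BF/-/- → run B
t=2: L0/L1/L2 = BFG/-/- → run B
t=3: L0/L1/L2 = FG/B/- → run F
t=4: L0/L1/L2 = FG/B/- → run F
t=5: L0/L1/L2 = FG/B/- → run F
t=6: L0/L1/L2 = G/BF/- → run G
t=7: L0/L1/L2 = G/BF/- → run G
t=8: L0/L1/L2 = G/BF/- → run G
t=9: L0/L1/L2 = -/BFG/- → run B
t=10: L0/L1/L2 = -/BFG/- → run B
t=11: L0/L1/L2 = -/BFG/- → run B
t=12: L0/L1/L2 = -/BFG/- → run B
t=13: L0/L1/L2 = -/FG/- → run F
t=14: L0/L1/L2 = -/G/- → run G
t=15: L0/L1/L2 = -/G/- → run G
t=16: L0/L1/L2 = -/G/- → run G
t=17: L0/L1/L2 = -/G/- → run G
t=18: L0/L1/L2 = -/G/- → run G
t=19: (idle)
t=20: (idle)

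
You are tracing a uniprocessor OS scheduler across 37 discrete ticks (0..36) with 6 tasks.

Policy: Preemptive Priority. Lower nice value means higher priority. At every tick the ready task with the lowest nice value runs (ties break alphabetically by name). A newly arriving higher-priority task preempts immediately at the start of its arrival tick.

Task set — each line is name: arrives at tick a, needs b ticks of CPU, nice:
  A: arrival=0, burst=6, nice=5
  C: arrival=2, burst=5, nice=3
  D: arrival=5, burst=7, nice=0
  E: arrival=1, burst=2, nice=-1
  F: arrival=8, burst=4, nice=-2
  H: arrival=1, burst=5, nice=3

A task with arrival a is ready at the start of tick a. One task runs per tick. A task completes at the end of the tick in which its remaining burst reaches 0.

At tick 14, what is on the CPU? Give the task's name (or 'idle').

running at tick 14 = D

t=0: ready={A} → run A
t=1: ready={A,E,H} → run E
t=2: ready={A,C,E,H} → run E
t=3: ready={A,C,H} → run C
t=4: ready={A,C,H} → run C
t=5: ready={A,C,D,H} → run D
t=6: ready={A,C,D,H} → run D
t=7: ready={A,C,D,H} → run D
t=8: ready={A,C,D,F,H} → run F
t=9: ready={A,C,D,F,H} → run F
t=10: ready={A,C,D,F,H} → run F
t=11: ready={A,C,D,F,H} → run F
t=12: ready={A,C,D,H} → run D
t=13: ready={A,C,D,H} → run D
t=14: ready={A,C,D,H} → run D
t=15: ready={A,C,D,H} → run D
t=16: ready={A,C,H} → run C
t=17: ready={A,C,H} → run C
t=18: ready={A,C,H} → run C
t=19: ready={A,H} → run H
t=20: ready={A,H} → run H
t=21: ready={A,H} → run H
t=22: ready={A,H} → run H
t=23: ready={A,H} → run H
t=24: ready={A} → run A
t=25: ready={A} → run A
t=26: ready={A} → run A
t=27: ready={A} → run A
t=28: ready={A} → run A
t=29: (idle)
t=30: (idle)
t=31: (idle)
t=32: (idle)
t=33: (idle)
t=34: (idle)
t=35: (idle)
t=36: (idle)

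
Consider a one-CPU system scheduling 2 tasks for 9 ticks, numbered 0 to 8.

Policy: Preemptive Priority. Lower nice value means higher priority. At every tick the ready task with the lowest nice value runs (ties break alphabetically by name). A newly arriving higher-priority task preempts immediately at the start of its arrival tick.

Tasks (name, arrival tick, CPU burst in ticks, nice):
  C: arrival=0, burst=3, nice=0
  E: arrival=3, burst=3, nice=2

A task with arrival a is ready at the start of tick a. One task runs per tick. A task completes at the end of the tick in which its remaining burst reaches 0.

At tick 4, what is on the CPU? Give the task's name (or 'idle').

running at tick 4 = E

t=0: ready={C} → run C
t=1: ready={C} → run C
t=2: ready={C} → run C
t=3: ready={E} → run E
t=4: ready={E} → run E
t=5: ready={E} → run E
t=6: (idle)
t=7: (idle)
t=8: (idle)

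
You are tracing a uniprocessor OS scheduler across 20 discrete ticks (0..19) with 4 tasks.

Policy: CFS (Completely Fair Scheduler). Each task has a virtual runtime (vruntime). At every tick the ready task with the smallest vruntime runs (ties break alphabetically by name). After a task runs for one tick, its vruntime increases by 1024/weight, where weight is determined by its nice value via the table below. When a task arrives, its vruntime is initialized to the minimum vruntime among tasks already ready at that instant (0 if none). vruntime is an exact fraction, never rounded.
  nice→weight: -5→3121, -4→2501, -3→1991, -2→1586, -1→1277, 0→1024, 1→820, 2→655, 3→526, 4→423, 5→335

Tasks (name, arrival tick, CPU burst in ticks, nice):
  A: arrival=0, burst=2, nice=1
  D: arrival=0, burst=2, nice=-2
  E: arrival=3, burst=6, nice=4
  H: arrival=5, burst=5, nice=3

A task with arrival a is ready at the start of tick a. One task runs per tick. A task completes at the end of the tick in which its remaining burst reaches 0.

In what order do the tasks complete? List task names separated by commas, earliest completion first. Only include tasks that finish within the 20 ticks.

completion order = D, A, H, E

t=0: vr[A=0 D=0] → run A
t=1: vr[A=256/205 D=0] → run D
t=2: vr[A=256/205 D=512/793] → run D
t=3: vr[A=256/205 E=256/205] → run A
t=4: vr[E=256/205] → run E
t=5: vr[E=318208/86715 H=318208/86715] → run E
t=6: vr[E=528128/86715 H=318208/86715] → run H
t=7: vr[E=528128/86715 H=128086784/22806045] → run H
t=8: vr[E=528128/86715 H=172484864/22806045] → run E
t=9: vr[E=246016/28905 H=172484864/22806045] → run H
t=10: vr[E=246016/28905 H=216882944/22806045] → run E
t=11: vr[E=947968/86715 H=216882944/22806045] → run H
t=12: vr[E=947968/86715 H=261281024/22806045] → run E
t=13: vr[E=1157888/86715 H=261281024/22806045] → run H
t=14: vr[E=1157888/86715] → run E
t=15: (idle)
t=16: (idle)
t=17: (idle)
t=18: (idle)
t=19: (idle)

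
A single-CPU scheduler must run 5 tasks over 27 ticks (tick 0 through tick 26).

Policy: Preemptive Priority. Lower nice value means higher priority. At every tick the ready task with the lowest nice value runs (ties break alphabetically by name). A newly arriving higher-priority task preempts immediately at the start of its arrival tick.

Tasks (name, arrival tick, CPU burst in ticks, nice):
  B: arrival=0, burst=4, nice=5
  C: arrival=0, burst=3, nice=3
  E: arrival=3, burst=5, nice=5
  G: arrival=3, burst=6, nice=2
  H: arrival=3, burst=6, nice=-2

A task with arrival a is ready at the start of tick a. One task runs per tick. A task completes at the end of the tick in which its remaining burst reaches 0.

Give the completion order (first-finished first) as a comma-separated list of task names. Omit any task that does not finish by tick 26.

t=0: ready={B,C} → run C
t=1: ready={B,C} → run C
t=2: ready={B,C} → run C
t=3: ready={B,E,G,H} → run H
t=4: ready={B,E,G,H} → run H
t=5: ready={B,E,G,H} → run H
t=6: ready={B,E,G,H} → run H
t=7: ready={B,E,G,H} → run H
t=8: ready={B,E,G,H} → run H
t=9: ready={B,E,G} → run G
t=10: ready={B,E,G} → run G
t=11: ready={B,E,G} → run G
t=12: ready={B,E,G} → run G
t=13: ready={B,E,G} → run G
t=14: ready={B,E,G} → run G
t=15: ready={B,E} → run B
t=16: ready={B,E} → run B
t=17: ready={B,E} → run B
t=18: ready={B,E} → run B
t=19: ready={E} → run E
t=20: ready={E} → run E
t=21: ready={E} → run E
t=22: ready={E} → run E
t=23: ready={E} → run E
t=24: (idle)
t=25: (idle)
t=26: (idle)

completion order = C, H, G, B, E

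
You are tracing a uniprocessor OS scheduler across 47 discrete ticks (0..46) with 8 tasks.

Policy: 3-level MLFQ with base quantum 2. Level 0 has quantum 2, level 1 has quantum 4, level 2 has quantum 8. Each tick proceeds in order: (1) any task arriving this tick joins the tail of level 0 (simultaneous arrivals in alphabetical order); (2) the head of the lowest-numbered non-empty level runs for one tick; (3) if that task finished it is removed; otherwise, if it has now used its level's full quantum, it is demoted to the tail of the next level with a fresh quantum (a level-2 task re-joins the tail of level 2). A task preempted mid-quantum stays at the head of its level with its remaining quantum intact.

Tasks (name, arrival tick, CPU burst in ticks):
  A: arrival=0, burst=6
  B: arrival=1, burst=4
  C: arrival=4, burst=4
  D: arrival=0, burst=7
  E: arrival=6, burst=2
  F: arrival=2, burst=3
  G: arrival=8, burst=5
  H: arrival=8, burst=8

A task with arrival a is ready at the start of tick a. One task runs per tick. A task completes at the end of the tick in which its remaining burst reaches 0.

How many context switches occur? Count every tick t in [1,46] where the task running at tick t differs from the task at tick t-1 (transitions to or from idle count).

t=0: L0/L1/L2 = AD/-/- → run A
t=1: L0/L1/L2 = ADB/-/- → run A
t=2: L0/L1/L2 = DBF/A/- → run D
t=3: L0/L1/L2 = DBF/A/- → run D
t=4: L0/L1/L2 = BFC/AD/- → run B
t=5: L0/L1/L2 = BFC/AD/- → run B
t=6: L0/L1/L2 = FCE/ADB/- → run F
t=7: L0/L1/L2 = FCE/ADB/- → run F
t=8: L0/L1/L2 = CEGH/ADBF/- → run C
t=9: L0/L1/L2 = CEGH/ADBF/- → run C
t=10: L0/L1/L2 = EGH/ADBFC/- → run E
t=11: L0/L1/L2 = EGH/ADBFC/- → run E
t=12: L0/L1/L2 = GH/ADBFC/- → run G
t=13: L0/L1/L2 = GH/ADBFC/- → run G
t=14: L0/L1/L2 = H/ADBFCG/- → run H
t=15: L0/L1/L2 = H/ADBFCG/- → run H
t=16: L0/L1/L2 = -/ADBFCGH/- → run A
t=17: L0/L1/L2 = -/ADBFCGH/- → run A
t=18: L0/L1/L2 = -/ADBFCGH/- → run A
t=19: L0/L1/L2 = -/ADBFCGH/- → run A
t=20: L0/L1/L2 = -/DBFCGH/- → run D
t=21: L0/L1/L2 = -/DBFCGH/- → run D
t=22: L0/L1/L2 = -/DBFCGH/- → run D
t=23: L0/L1/L2 = -/DBFCGH/- → run D
t=24: L0/L1/L2 = -/BFCGH/D → run B
t=25: L0/L1/L2 = -/BFCGH/D → run B
t=26: L0/L1/L2 = -/FCGH/D → run F
t=27: L0/L1/L2 = -/CGH/D → run C
t=28: L0/L1/L2 = -/CGH/D → run C
t=29: L0/L1/L2 = -/GH/D → run G
t=30: L0/L1/L2 = -/GH/D → run G
t=31: L0/L1/L2 = -/GH/D → run G
t=32: L0/L1/L2 = -/H/D → run H
t=33: L0/L1/L2 = -/H/D → run H
t=34: L0/L1/L2 = -/H/D → run H
t=35: L0/L1/L2 = -/H/D → run H
t=36: L0/L1/L2 = -/-/DH → run D
t=37: L0/L1/L2 = -/-/H → run H
t=38: L0/L1/L2 = -/-/H → run H
t=39: (idle)
t=40: (idle)
t=41: (idle)
t=42: (idle)
t=43: (idle)
t=44: (idle)
t=45: (idle)
t=46: (idle)

context switches = 17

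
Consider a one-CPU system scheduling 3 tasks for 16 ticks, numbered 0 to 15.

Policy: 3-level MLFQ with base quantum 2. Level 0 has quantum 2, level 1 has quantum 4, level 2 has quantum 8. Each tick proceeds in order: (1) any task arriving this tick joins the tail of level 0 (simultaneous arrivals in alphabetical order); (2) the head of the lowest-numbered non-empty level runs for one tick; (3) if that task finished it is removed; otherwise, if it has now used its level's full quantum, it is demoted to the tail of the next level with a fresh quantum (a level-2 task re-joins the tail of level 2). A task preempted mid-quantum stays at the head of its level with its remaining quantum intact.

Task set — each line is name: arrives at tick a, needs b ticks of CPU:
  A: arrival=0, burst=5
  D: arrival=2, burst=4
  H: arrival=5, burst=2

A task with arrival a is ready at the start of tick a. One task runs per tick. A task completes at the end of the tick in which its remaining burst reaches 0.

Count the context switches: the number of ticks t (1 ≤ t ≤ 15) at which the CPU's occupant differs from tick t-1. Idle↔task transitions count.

t=0: L0/L1/L2 = A/-/- → run A
t=1: L0/L1/L2 = A/-/- → run A
t=2: L0/L1/L2 = D/A/- → run D
t=3: L0/L1/L2 = D/A/- → run D
t=4: L0/L1/L2 = -/AD/- → run A
t=5: L0/L1/L2 = H/AD/- → run H
t=6: L0/L1/L2 = H/AD/- → run H
t=7: L0/L1/L2 = -/AD/- → run A
t=8: L0/L1/L2 = -/AD/- → run A
t=9: L0/L1/L2 = -/D/- → run D
t=10: L0/L1/L2 = -/D/- → run D
t=11: (idle)
t=12: (idle)
t=13: (idle)
t=14: (idle)
t=15: (idle)

context switches = 6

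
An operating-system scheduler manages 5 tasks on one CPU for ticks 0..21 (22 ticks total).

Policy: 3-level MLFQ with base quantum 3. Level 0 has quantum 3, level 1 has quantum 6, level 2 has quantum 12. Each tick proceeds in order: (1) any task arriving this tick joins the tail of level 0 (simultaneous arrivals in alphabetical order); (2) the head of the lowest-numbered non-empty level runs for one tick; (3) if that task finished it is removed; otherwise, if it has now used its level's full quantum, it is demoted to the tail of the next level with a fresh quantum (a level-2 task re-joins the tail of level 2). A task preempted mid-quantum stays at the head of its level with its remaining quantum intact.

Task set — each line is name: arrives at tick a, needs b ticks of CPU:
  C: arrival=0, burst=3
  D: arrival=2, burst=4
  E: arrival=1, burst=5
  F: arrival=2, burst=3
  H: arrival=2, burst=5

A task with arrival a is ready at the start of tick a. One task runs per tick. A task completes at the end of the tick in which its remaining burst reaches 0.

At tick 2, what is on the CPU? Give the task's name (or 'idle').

running at tick 2 = C

t=0: L0/L1/L2 = C/-/- → run C
t=1: L0/L1/L2 = CE/-/- → run C
t=2: L0/L1/L2 = CEDFH/-/- → run C
t=3: L0/L1/L2 = EDFH/-/- → run E
t=4: L0/L1/L2 = EDFH/-/- → run E
t=5: L0/L1/L2 = EDFH/-/- → run E
t=6: L0/L1/L2 = DFH/E/- → run D
t=7: L0/L1/L2 = DFH/E/- → run D
t=8: L0/L1/L2 = DFH/E/- → run D
t=9: L0/L1/L2 = FH/ED/- → run F
t=10: L0/L1/L2 = FH/ED/- → run F
t=11: L0/L1/L2 = FH/ED/- → run F
t=12: L0/L1/L2 = H/ED/- → run H
t=13: L0/L1/L2 = H/ED/- → run H
t=14: L0/L1/L2 = H/ED/- → run H
t=15: L0/L1/L2 = -/EDH/- → run E
t=16: L0/L1/L2 = -/EDH/- → run E
t=17: L0/L1/L2 = -/DH/- → run D
t=18: L0/L1/L2 = -/H/- → run H
t=19: L0/L1/L2 = -/H/- → run H
t=20: (idle)
t=21: (idle)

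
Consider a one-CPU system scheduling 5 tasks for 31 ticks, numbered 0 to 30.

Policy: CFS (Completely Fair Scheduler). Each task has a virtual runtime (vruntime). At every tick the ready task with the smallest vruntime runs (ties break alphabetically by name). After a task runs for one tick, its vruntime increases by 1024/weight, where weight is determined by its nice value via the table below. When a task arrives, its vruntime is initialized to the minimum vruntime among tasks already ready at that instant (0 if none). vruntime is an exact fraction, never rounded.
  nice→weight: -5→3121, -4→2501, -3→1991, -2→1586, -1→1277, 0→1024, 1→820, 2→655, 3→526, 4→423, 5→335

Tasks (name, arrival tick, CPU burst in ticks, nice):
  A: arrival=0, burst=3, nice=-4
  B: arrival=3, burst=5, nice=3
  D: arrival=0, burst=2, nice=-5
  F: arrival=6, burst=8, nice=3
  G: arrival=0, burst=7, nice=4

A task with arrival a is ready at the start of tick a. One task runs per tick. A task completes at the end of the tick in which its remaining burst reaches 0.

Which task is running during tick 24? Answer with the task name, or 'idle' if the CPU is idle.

t=0: vr[A=0 D=0 G=0] → run A
t=1: vr[A=1024/2501 D=0 G=0] → run D
t=2: vr[A=1024/2501 D=1024/3121 G=0] → run G
t=3: vr[A=1024/2501 B=1024/3121 D=1024/3121 G=1024/423] → run B
t=4: vr[A=1024/2501 B=1867264/820823 D=1024/3121 G=1024/423] → run D
t=5: vr[A=1024/2501 B=1867264/820823 G=1024/423] → run A
t=6: vr[A=2048/2501 B=1867264/820823 F=2048/2501 G=1024/423] → run A
t=7: vr[B=1867264/820823 F=2048/2501 G=1024/423] → run F
t=8: vr[B=1867264/820823 F=1819136/657763 G=1024/423] → run B
t=9: vr[B=3465216/820823 F=1819136/657763 G=1024/423] → run G
t=10: vr[B=3465216/820823 F=1819136/657763 G=2048/423] → run F
t=11: vr[B=3465216/820823 F=3099648/657763 G=2048/423] → run B
t=12: vr[B=5063168/820823 F=3099648/657763 G=2048/423] → run F
t=13: vr[B=5063168/820823 F=4380160/657763 G=2048/423] → run G
t=14: vr[B=5063168/820823 F=4380160/657763 G=1024/141] → run B
t=15: vr[B=6661120/820823 F=4380160/657763 G=1024/141] → run F
t=16: vr[B=6661120/820823 F=5660672/657763 G=1024/141] → run G
t=17: vr[B=6661120/820823 F=5660672/657763 G=4096/423] → run B
t=18: vr[F=5660672/657763 G=4096/423] → run F
t=19: vr[F=6941184/657763 G=4096/423] → run G
t=20: vr[F=6941184/657763 G=5120/423] → run F
t=21: vr[F=8221696/657763 G=5120/423] → run G
t=22: vr[F=8221696/657763 G=2048/141] → run F
t=23: vr[F=9502208/657763 G=2048/141] → run F
t=24: vr[G=2048/141] → run G
t=25: (idle)
t=26: (idle)
t=27: (idle)
t=28: (idle)
t=29: (idle)
t=30: (idle)

running at tick 24 = G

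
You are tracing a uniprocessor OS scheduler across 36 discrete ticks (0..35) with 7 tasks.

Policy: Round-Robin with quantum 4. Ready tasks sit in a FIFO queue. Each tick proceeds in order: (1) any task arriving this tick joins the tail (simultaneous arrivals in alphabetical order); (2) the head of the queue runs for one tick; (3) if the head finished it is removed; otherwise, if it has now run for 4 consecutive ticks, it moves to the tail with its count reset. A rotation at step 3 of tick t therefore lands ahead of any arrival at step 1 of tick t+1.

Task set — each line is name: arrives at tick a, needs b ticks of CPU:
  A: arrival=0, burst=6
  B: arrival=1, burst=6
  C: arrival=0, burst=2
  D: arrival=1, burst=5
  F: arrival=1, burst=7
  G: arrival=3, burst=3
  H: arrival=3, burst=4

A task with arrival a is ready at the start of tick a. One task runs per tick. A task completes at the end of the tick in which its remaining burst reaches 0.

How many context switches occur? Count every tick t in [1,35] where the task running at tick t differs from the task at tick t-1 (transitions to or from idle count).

t=0: queue=[A,C] q_used=0 → run A
t=1: queue=[A,C,B,D,F] q_used=1 → run A
t=2: queue=[A,C,B,D,F] q_used=2 → run A
t=3: queue=[A,C,B,D,F,G,H] q_used=3 → run A
t=4: queue=[C,B,D,F,G,H,A] q_used=0 → run C
t=5: queue=[C,B,D,F,G,H,A] q_used=1 → run C
t=6: queue=[B,D,F,G,H,A] q_used=0 → run B
t=7: queue=[B,D,F,G,H,A] q_used=1 → run B
t=8: queue=[B,D,F,G,H,A] q_used=2 → run B
t=9: queue=[B,D,F,G,H,A] q_used=3 → run B
t=10: queue=[D,F,G,H,A,B] q_used=0 → run D
t=11: queue=[D,F,G,H,A,B] q_used=1 → run D
t=12: queue=[D,F,G,H,A,B] q_used=2 → run D
t=13: queue=[D,F,G,H,A,B] q_used=3 → run D
t=14: queue=[F,G,H,A,B,D] q_used=0 → run F
t=15: queue=[F,G,H,A,B,D] q_used=1 → run F
t=16: queue=[F,G,H,A,B,D] q_used=2 → run F
t=17: queue=[F,G,H,A,B,D] q_used=3 → run F
t=18: queue=[G,H,A,B,D,F] q_used=0 → run G
t=19: queue=[G,H,A,B,D,F] q_used=1 → run G
t=20: queue=[G,H,A,B,D,F] q_used=2 → run G
t=21: queue=[H,A,B,D,F] q_used=0 → run H
t=22: queue=[H,A,B,D,F] q_used=1 → run H
t=23: queue=[H,A,B,D,F] q_used=2 → run H
t=24: queue=[H,A,B,D,F] q_used=3 → run H
t=25: queue=[A,B,D,F] q_used=0 → run A
t=26: queue=[A,B,D,F] q_used=1 → run A
t=27: queue=[B,D,F] q_used=0 → run B
t=28: queue=[B,D,F] q_used=1 → run B
t=29: queue=[D,F] q_used=0 → run D
t=30: queue=[F] q_used=0 → run F
t=31: queue=[F] q_used=1 → run F
t=32: queue=[F] q_used=2 → run F
t=33: (idle)
t=34: (idle)
t=35: (idle)

context switches = 11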